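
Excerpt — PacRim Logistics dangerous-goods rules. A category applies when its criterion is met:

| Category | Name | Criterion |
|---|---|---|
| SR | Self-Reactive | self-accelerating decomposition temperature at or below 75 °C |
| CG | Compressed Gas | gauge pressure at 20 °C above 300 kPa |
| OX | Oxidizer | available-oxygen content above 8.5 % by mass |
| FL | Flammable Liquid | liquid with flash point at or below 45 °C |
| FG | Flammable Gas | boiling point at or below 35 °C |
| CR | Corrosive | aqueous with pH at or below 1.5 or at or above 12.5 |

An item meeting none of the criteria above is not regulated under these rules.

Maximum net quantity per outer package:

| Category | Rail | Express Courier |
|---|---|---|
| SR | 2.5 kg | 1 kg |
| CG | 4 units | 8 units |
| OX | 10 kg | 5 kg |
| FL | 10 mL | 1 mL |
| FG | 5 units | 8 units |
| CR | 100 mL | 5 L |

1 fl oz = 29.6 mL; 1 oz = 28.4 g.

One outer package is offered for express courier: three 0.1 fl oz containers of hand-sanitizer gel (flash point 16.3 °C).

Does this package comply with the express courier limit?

The hand-sanitizer gel has flash point 16.3 °C, which is ≤ 45 °C, so it is Category FL (Flammable Liquid).
Category FL quantity: three 0.1 fl oz containers = 8.88 mL.
8.88 mL > 1 mL (express courier limit, Category FL) — over the limit.

No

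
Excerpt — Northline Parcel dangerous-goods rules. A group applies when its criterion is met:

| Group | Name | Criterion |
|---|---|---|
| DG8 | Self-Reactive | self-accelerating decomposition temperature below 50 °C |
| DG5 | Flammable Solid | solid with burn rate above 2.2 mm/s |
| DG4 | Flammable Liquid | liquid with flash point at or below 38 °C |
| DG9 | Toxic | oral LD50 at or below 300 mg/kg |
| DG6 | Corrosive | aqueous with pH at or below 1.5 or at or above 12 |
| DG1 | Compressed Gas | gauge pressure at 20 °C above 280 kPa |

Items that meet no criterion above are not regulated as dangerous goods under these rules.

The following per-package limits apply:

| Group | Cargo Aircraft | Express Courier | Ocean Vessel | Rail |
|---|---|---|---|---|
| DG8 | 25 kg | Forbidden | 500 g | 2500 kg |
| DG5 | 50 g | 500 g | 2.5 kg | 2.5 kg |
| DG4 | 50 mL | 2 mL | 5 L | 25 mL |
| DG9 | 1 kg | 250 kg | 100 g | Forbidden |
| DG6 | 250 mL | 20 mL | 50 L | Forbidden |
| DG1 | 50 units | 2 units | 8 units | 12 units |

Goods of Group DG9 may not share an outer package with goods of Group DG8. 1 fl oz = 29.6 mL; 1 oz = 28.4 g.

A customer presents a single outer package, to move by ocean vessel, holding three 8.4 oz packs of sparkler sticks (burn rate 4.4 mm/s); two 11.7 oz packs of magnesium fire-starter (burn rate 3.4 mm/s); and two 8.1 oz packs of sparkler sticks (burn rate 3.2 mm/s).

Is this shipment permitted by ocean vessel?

Yes

With burn rate 4.4 mm/s (> 2.2 mm/s), the sparkler sticks fall in Group DG5.
The magnesium fire-starter has burn rate 3.4 mm/s, which is > 2.2 mm/s, so it is Group DG5 (Flammable Solid).
The sparkler sticks have burn rate 3.2 mm/s, which is > 2.2 mm/s, so they are Group DG5 (Flammable Solid).
Group DG5 net quantity: (three 8.4 oz packs = 715.68 g) + (two 11.7 oz packs = 664.56 g) + (two 8.1 oz packs = 460.08 g) = 1840.32 g.
1840.32 g ≤ 2.5 kg (ocean vessel limit, Group DG5) — within limit.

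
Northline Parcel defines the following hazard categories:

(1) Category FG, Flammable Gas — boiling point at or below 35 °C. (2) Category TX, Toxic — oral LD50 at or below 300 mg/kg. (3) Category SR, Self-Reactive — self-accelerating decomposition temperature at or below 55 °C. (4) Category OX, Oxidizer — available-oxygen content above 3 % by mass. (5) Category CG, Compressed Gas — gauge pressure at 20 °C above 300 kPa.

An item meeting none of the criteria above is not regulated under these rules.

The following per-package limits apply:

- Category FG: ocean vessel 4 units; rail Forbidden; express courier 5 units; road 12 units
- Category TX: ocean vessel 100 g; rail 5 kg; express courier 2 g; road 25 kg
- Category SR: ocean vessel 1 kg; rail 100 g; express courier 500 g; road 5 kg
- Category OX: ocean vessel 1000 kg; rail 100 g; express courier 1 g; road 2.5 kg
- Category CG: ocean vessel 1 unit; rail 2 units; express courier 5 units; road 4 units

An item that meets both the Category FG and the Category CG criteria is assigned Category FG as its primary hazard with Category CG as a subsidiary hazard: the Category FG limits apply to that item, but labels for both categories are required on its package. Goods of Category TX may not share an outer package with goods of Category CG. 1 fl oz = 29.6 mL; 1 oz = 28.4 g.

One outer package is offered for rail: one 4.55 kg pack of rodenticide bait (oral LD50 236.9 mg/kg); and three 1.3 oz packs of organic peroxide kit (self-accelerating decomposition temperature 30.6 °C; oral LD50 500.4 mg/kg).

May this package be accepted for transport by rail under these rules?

Oral LD50 236.9 mg/kg meets the Category TX criterion (Toxic), so the rodenticide bait is Category TX.
The organic peroxide kit has self-accelerating decomposition temperature 30.6 °C, which is ≤ 55 °C, so it is Category SR (Self-Reactive).
Category SR quantity: three 1.3 oz packs = 110.76 g.
110.76 g > 100 g (rail limit, Category SR) — over the limit.
Category TX quantity: 4.55 kg.
4.55 kg is within the rail limit of 5 kg for Category TX.
The segregation rule (Category TX with Category CG) does not apply to Category SR with Category TX.

No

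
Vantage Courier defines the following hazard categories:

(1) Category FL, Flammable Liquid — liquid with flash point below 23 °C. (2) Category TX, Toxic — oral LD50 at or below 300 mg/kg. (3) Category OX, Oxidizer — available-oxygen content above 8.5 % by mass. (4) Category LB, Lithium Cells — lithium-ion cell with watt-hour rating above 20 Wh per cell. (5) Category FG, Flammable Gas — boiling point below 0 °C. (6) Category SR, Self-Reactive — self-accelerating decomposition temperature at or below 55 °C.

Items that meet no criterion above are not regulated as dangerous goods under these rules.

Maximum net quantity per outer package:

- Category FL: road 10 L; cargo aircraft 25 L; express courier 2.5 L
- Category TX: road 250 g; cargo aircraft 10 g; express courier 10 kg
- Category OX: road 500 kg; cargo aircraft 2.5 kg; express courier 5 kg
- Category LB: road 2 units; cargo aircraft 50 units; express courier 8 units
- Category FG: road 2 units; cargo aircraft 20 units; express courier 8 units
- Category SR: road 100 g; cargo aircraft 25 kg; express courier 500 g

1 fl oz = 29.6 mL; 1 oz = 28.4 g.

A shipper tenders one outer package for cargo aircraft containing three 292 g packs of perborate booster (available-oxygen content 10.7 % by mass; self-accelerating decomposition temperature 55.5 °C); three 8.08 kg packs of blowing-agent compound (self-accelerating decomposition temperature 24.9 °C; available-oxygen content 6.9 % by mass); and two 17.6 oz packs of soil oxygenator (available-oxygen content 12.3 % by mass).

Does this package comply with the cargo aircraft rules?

With available-oxygen content 10.7 % by mass (> 8.5 % by mass), the perborate booster falls in Category OX.
The blowing-agent compound has self-accelerating decomposition temperature 24.9 °C, which is ≤ 55 °C, so it is Category SR (Self-Reactive).
The soil oxygenator has available-oxygen content 12.3 % by mass, which is > 8.5 % by mass, so it is Category OX (Oxidizer).
Category SR quantity: three 8.08 kg packs = 24.24 kg.
24.24 kg is within the cargo aircraft limit of 25 kg for Category SR.
Category OX net quantity: (three 292 g packs = 876 g) + (two 17.6 oz packs = 999.68 g) = 1875.68 g.
1875.68 g ≤ 2.5 kg (cargo aircraft limit, Category OX) — within limit.
Every hazard category is within its cargo aircraft limit and no segregation rule is violated.

Yes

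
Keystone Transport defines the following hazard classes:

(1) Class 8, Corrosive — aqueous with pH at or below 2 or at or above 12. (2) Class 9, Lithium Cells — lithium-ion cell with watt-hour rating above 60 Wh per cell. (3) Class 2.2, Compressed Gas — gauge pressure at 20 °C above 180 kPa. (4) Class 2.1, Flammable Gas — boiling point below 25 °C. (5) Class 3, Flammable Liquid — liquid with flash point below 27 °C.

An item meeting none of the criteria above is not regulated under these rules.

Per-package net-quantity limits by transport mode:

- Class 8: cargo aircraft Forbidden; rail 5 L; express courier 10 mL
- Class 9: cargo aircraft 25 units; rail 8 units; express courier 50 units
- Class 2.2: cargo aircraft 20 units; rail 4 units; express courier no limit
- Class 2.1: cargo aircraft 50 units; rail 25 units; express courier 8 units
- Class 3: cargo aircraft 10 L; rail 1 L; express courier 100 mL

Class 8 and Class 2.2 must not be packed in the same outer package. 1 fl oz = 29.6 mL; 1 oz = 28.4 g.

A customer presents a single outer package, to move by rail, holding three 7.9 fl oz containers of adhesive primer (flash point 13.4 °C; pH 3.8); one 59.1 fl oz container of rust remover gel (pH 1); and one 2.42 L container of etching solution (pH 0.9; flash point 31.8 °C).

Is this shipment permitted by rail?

Yes

With flash point 13.4 °C (< 27 °C), the adhesive primer falls in Class 3.
With pH 1 (≤ 2), the rust remover gel falls in Class 8.
With pH 0.9 (≤ 2), the etching solution falls in Class 8.
Total Class 8: (one 59.1 fl oz container = 1749.36 mL) + 2.42 L = 4169.36 mL.
That is within the Class 8 rail limit of 5 L.
Class 3 quantity: three 7.9 fl oz containers = 701.52 mL.
701.52 mL is within the rail limit of 1 L for Class 3.
The segregation rule (Class 8 with Class 2.2) does not apply to Class 8 with Class 3.
Every hazard class is within its rail limit and no segregation rule is violated.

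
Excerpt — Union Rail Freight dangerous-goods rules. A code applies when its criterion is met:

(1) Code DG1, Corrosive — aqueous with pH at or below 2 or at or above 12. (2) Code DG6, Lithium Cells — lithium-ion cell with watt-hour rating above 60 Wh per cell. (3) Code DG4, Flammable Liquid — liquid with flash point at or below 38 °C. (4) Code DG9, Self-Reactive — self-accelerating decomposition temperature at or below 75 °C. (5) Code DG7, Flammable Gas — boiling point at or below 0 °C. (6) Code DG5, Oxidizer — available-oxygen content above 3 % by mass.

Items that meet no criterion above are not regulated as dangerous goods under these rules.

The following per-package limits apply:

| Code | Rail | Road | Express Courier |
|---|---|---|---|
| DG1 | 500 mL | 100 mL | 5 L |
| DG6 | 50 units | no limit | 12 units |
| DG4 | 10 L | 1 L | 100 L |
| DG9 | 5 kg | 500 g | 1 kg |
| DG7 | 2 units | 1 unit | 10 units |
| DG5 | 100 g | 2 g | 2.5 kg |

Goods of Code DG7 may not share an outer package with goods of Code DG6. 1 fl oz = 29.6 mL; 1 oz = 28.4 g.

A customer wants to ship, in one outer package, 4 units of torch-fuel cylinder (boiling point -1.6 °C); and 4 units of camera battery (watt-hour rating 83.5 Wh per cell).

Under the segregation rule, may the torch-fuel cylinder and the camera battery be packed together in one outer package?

The torch-fuel cylinder has boiling point -1.6 °C, which is ≤ 0 °C, so it is Code DG7 (Flammable Gas).
With watt-hour rating 83.5 Wh per cell (> 60 Wh per cell), the camera battery falls in Code DG6.
Code DG7 and Code DG6 may not share an outer package.

No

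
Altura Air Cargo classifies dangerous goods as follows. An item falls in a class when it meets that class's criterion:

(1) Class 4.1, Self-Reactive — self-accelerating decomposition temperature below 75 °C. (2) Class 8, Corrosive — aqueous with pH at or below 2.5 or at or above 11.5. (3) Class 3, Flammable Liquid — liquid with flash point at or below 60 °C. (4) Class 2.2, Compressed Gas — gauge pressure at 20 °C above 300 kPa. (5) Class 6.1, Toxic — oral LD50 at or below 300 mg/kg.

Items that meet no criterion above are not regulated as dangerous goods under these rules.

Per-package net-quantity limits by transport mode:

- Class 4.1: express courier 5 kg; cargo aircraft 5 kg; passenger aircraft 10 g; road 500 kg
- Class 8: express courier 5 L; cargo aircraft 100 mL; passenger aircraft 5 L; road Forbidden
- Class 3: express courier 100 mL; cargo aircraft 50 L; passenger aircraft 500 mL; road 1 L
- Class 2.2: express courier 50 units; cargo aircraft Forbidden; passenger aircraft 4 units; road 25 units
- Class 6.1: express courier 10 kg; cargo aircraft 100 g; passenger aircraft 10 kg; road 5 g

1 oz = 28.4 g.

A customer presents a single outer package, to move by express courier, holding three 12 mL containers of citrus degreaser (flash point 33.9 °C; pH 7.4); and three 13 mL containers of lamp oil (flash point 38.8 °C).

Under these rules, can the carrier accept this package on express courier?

Yes

The citrus degreaser has flash point 33.9 °C, which is ≤ 60 °C, so it is Class 3 (Flammable Liquid).
Flash point 38.8 °C meets the Class 3 criterion (Flammable Liquid), so the lamp oil is Class 3.
Class 3 net quantity: (three 12 mL containers = 36 mL) + (three 13 mL containers = 39 mL) = 75 mL.
75 mL is within the express courier limit of 100 mL for Class 3.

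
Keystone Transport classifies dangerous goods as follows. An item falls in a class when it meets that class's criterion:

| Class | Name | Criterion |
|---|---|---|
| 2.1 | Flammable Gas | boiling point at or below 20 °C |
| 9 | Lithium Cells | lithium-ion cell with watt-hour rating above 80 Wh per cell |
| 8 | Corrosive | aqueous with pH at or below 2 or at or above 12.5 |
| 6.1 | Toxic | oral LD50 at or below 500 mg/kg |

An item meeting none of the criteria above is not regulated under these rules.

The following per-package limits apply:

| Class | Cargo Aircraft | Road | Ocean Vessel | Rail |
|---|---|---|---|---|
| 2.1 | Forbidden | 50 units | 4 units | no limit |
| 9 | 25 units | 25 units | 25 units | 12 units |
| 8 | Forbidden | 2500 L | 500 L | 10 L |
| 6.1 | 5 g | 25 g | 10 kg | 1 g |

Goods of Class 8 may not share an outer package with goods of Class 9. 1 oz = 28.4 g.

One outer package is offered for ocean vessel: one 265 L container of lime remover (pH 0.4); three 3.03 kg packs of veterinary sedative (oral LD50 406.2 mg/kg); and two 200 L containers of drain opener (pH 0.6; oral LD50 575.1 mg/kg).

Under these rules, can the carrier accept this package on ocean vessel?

Lime remover: pH 0.4 ≤ 2 → Class 8 (Corrosive).
The veterinary sedative has oral LD50 406.2 mg/kg, which is ≤ 500 mg/kg, so it is Class 6.1 (Toxic).
Drain opener: pH 0.6 ≤ 2 → Class 8 (Corrosive).
Total Class 8: 265 L + (two 200 L containers = 400 L) = 665 L.
665 L > 500 L (ocean vessel limit, Class 8) — over the limit.
Class 6.1 quantity: three 3.03 kg packs = 9.09 kg.
9.09 kg is within the ocean vessel limit of 10 kg for Class 6.1.
The segregation rule (Class 8 with Class 9) does not apply to Class 8 with Class 6.1.

No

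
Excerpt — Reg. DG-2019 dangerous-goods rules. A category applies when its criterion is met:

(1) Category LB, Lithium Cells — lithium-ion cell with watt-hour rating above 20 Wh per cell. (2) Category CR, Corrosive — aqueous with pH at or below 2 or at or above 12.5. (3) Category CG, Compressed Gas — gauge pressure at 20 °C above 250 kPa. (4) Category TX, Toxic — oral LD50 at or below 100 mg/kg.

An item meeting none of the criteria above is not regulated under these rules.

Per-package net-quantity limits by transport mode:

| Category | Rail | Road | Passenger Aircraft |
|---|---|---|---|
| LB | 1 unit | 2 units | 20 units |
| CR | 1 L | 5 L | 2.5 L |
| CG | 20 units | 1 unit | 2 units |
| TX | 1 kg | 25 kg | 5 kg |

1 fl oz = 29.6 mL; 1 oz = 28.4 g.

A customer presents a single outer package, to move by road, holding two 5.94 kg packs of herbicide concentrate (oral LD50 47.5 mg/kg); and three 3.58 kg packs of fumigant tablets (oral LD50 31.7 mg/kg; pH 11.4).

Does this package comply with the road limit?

With oral LD50 47.5 mg/kg (≤ 100 mg/kg), the herbicide concentrate falls in Category TX.
With oral LD50 31.7 mg/kg (≤ 100 mg/kg), the fumigant tablets fall in Category TX.
Category TX net quantity: (two 5.94 kg packs = 11.88 kg) + (three 3.58 kg packs = 10.74 kg) = 22.62 kg.
22.62 kg is within the road limit of 25 kg for Category TX.

Yes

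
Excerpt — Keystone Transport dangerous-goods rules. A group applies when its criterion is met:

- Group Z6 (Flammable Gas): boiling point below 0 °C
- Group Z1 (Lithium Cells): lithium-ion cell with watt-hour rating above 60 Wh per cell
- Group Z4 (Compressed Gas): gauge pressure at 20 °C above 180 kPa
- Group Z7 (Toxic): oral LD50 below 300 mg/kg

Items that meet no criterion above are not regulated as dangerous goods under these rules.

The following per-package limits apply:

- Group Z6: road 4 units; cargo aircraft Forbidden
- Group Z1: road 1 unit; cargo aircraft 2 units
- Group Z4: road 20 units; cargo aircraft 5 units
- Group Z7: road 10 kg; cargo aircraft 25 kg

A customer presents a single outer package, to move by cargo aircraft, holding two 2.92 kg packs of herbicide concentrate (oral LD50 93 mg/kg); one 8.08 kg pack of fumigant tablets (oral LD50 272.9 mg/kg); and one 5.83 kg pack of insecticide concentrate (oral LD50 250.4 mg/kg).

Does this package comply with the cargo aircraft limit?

Yes

Herbicide concentrate: oral LD50 93 mg/kg < 300 mg/kg → Group Z7 (Toxic).
Fumigant tablets: oral LD50 272.9 mg/kg < 300 mg/kg → Group Z7 (Toxic).
Insecticide concentrate: oral LD50 250.4 mg/kg < 300 mg/kg → Group Z7 (Toxic).
Total Group Z7: (two 2.92 kg packs = 5.84 kg) + 8.08 kg + 5.83 kg = 19.75 kg.
That is within the Group Z7 cargo aircraft limit of 25 kg.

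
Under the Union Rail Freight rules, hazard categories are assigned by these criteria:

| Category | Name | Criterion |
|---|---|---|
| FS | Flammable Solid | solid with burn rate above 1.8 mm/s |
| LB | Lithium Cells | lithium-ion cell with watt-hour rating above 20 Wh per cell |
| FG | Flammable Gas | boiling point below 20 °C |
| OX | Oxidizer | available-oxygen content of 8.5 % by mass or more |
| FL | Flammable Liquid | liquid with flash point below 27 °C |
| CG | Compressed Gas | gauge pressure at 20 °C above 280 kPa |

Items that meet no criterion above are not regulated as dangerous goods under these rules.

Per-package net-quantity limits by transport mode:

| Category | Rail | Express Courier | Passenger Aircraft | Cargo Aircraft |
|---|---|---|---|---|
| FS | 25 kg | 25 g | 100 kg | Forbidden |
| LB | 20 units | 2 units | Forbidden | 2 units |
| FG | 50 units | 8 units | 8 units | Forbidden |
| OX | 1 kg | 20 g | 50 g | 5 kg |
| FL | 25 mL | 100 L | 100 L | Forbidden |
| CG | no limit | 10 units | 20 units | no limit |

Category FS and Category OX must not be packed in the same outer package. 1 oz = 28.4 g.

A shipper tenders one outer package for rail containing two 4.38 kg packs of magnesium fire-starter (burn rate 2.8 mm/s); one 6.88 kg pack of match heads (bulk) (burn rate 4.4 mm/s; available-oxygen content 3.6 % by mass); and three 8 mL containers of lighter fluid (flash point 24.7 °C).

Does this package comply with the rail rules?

Yes

With burn rate 2.8 mm/s (> 1.8 mm/s), the magnesium fire-starter falls in Category FS.
The match heads (bulk) have burn rate 4.4 mm/s, which is > 1.8 mm/s, so they are Category FS (Flammable Solid).
Lighter fluid: flash point 24.7 °C < 27 °C → Category FL (Flammable Liquid).
Category FS net quantity: (two 4.38 kg packs = 8.76 kg) + 6.88 kg = 15.64 kg.
That is within the Category FS rail limit of 25 kg.
Category FL quantity: three 8 mL containers = 24 mL.
24 mL ≤ 25 mL (rail limit, Category FL) — within limit.
The segregation rule (Category FS with Category OX) does not apply to Category FS with Category FL.
Every hazard category is within its rail limit and no segregation rule is violated.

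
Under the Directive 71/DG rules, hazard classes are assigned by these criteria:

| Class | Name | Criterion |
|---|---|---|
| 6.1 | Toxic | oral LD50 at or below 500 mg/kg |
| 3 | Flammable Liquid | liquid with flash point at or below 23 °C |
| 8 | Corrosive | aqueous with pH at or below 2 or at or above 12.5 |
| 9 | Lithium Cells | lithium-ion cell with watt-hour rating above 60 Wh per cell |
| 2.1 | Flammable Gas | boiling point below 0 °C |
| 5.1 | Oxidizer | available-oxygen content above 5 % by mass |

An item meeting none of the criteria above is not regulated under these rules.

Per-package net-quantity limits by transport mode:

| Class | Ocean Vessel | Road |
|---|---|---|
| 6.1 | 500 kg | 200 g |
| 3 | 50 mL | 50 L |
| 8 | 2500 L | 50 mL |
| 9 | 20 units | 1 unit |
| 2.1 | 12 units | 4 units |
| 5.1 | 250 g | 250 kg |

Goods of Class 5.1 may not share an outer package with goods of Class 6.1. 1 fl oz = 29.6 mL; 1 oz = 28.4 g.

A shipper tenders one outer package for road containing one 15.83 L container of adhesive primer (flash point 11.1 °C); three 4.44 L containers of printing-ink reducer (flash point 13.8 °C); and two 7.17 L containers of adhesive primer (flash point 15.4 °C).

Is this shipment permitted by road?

Yes

The adhesive primer has flash point 11.1 °C, which is ≤ 23 °C, so it is Class 3 (Flammable Liquid).
The printing-ink reducer has flash point 13.8 °C, which is ≤ 23 °C, so it is Class 3 (Flammable Liquid).
The adhesive primer has flash point 15.4 °C, which is ≤ 23 °C, so it is Class 3 (Flammable Liquid).
Class 3 net quantity: 15.83 L + (three 4.44 L containers = 13.32 L) + (two 7.17 L containers = 14.34 L) = 43.49 L.
43.49 L is within the road limit of 50 L for Class 3.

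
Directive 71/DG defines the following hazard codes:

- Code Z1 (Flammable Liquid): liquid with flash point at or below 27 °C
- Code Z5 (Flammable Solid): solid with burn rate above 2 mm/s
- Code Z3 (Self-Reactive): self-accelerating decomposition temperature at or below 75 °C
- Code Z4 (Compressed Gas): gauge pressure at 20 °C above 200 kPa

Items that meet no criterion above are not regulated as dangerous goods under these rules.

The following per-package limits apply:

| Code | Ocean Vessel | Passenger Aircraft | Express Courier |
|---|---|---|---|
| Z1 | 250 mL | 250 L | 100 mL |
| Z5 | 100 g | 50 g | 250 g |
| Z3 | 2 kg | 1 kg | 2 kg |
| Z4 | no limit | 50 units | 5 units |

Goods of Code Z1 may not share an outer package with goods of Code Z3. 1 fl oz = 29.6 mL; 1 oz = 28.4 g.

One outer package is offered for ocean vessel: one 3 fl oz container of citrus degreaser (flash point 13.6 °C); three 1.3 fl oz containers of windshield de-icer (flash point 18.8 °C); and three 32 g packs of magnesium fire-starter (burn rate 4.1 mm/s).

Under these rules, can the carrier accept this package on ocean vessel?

Flash point 13.6 °C meets the Code Z1 criterion (Flammable Liquid), so the citrus degreaser is Code Z1.
Windshield de-icer: flash point 18.8 °C ≤ 27 °C → Code Z1 (Flammable Liquid).
Burn rate 4.1 mm/s meets the Code Z5 criterion (Flammable Solid), so the magnesium fire-starter is Code Z5.
Code Z1 net quantity: (one 3 fl oz container = 88.8 mL) + (three 1.3 fl oz containers = 115.44 mL) = 204.24 mL.
204.24 mL ≤ 250 mL (ocean vessel limit, Code Z1) — within limit.
Code Z5 quantity: three 32 g packs = 96 g.
96 g is within the ocean vessel limit of 100 g for Code Z5.
The segregation rule (Code Z1 with Code Z3) does not apply to Code Z1 with Code Z5.
Every hazard code is within its ocean vessel limit and no segregation rule is violated.

Yes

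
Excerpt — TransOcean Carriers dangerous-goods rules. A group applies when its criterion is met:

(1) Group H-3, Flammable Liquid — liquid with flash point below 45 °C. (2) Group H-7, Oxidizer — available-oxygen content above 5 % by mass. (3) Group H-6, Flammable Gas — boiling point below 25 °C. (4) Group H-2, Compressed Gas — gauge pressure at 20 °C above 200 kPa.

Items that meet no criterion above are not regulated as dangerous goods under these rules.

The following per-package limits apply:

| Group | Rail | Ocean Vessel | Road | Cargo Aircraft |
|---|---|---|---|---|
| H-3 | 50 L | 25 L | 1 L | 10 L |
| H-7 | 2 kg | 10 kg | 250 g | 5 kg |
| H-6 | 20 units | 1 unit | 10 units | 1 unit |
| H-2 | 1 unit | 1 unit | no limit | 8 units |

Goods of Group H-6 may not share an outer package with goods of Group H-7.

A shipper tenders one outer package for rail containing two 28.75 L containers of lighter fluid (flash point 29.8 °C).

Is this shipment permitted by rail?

No

With flash point 29.8 °C (< 45 °C), the lighter fluid falls in Group H-3.
Group H-3 quantity: two 28.75 L containers = 57.5 L.
57.5 L exceeds the rail limit of 50 L for Group H-3.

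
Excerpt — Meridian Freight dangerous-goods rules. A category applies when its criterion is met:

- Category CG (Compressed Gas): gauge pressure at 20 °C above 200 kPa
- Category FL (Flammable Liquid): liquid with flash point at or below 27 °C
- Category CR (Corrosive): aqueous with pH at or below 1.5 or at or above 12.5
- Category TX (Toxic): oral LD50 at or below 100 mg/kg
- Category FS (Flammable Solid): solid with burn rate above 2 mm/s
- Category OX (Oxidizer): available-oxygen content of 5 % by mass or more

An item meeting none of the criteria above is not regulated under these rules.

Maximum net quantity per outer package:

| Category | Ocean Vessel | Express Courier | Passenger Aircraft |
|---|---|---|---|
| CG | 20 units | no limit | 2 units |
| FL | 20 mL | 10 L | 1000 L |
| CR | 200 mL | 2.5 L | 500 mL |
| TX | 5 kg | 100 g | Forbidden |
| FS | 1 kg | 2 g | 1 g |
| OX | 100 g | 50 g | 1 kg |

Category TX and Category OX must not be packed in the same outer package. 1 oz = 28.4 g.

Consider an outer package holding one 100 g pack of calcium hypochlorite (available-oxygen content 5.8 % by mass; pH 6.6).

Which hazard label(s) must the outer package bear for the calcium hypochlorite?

Category OX

Available-oxygen content 5.8 % by mass meets the Category OX criterion (Oxidizer), so the calcium hypochlorite is Category OX.
Only the Category OX label is required.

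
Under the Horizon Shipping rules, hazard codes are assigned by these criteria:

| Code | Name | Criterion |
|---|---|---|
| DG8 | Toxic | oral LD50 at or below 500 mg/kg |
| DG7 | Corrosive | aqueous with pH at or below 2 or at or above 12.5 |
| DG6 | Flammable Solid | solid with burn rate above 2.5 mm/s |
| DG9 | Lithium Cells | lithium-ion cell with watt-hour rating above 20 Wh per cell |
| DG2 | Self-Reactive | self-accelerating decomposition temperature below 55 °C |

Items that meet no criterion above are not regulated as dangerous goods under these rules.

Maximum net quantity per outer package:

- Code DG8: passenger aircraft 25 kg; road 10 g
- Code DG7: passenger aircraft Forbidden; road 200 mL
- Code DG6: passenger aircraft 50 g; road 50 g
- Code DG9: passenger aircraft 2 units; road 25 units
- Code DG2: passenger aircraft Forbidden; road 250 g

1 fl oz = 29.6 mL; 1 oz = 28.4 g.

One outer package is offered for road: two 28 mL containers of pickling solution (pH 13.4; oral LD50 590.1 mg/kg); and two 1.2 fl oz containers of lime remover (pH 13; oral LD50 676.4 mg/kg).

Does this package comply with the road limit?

Pickling solution: pH 13.4 ≥ 12.5 → Code DG7 (Corrosive).
The lime remover has pH 13, which is ≥ 12.5, so it is Code DG7 (Corrosive).
Code DG7 net quantity: (two 28 mL containers = 56 mL) + (two 1.2 fl oz containers = 71.04 mL) = 127.04 mL.
127.04 mL ≤ 200 mL (road limit, Code DG7) — within limit.

Yes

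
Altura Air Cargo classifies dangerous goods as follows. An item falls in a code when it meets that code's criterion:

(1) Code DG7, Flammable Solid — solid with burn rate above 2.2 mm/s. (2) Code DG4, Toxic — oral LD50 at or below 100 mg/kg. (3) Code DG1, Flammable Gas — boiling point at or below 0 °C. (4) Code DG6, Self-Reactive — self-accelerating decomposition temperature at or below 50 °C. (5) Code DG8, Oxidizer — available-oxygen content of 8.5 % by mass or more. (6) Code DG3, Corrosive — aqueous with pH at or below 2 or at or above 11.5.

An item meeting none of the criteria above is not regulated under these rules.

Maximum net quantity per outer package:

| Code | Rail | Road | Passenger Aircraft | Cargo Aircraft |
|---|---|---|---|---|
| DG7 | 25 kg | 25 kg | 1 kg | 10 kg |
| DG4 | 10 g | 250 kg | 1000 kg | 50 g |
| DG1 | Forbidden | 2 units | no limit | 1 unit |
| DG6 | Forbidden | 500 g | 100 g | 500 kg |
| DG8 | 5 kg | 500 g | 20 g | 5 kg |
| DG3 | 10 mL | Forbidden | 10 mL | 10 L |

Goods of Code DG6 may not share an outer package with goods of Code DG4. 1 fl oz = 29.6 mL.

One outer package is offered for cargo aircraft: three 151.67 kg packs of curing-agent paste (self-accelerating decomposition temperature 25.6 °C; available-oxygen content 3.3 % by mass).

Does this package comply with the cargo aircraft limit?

The curing-agent paste has self-accelerating decomposition temperature 25.6 °C, which is ≤ 50 °C, so it is Code DG6 (Self-Reactive).
Code DG6 quantity: three 151.67 kg packs = 455.01 kg.
455.01 kg ≤ 500 kg (cargo aircraft limit, Code DG6) — within limit.

Yes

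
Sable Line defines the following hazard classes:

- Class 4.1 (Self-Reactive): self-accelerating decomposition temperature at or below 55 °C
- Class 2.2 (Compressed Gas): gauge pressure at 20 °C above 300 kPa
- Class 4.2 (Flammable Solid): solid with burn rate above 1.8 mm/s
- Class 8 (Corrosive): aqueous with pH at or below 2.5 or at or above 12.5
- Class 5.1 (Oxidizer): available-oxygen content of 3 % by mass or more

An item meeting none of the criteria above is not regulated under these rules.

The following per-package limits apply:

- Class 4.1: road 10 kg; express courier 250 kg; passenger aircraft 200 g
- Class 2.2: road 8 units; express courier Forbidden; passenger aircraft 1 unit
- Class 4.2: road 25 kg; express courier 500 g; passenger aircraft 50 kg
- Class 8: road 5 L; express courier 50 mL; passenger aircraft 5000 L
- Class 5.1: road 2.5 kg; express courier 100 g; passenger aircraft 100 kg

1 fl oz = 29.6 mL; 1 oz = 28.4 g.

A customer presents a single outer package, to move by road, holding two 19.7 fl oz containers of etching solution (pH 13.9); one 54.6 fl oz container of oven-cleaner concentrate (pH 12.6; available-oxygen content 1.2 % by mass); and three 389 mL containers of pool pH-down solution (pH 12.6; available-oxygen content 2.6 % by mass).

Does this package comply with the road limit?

pH 13.9 meets the Class 8 criterion (Corrosive), so the etching solution is Class 8.
The oven-cleaner concentrate has pH 12.6, which is ≥ 12.5, so it is Class 8 (Corrosive).
Pool pH-down solution: pH 12.6 ≥ 12.5 → Class 8 (Corrosive).
Class 8 net quantity: (two 19.7 fl oz containers = 1166.24 mL) + (one 54.6 fl oz container = 1616.16 mL) + (three 389 mL containers = 1.167 L) = 3949.4 mL.
3949.4 mL is within the road limit of 5 L for Class 8.

Yes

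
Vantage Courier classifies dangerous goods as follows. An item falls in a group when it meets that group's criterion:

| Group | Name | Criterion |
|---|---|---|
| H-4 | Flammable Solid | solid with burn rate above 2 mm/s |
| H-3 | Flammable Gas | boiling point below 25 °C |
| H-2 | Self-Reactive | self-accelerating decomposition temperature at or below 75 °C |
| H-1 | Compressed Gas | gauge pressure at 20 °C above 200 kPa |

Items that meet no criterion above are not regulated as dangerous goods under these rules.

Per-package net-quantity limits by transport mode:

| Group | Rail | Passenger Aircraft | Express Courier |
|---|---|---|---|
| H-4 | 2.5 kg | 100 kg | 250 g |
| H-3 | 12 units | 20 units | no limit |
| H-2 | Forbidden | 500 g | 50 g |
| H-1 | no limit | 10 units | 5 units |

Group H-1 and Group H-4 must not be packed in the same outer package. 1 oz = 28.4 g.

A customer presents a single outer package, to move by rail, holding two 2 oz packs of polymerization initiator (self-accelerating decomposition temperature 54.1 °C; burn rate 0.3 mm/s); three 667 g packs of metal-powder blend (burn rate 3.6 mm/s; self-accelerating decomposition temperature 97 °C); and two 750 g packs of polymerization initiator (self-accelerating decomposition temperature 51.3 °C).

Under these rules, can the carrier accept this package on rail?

No

Polymerization initiator: self-accelerating decomposition temperature 54.1 °C ≤ 75 °C → Group H-2 (Self-Reactive).
With burn rate 3.6 mm/s (> 2 mm/s), the metal-powder blend falls in Group H-4.
Self-accelerating decomposition temperature 51.3 °C meets the Group H-2 criterion (Self-Reactive), so the polymerization initiator is Group H-2.
Total Group H-2: (two 2 oz packs = 113.6 g) + (two 750 g packs = 1.5 kg) = 1613.6 g.
Group H-2 is Forbidden by rail.
Group H-4 quantity: three 667 g packs = 2.001 kg.
That is within the Group H-4 rail limit of 2.5 kg.
The segregation rule (Group H-1 with Group H-4) does not apply to Group H-2 with Group H-4.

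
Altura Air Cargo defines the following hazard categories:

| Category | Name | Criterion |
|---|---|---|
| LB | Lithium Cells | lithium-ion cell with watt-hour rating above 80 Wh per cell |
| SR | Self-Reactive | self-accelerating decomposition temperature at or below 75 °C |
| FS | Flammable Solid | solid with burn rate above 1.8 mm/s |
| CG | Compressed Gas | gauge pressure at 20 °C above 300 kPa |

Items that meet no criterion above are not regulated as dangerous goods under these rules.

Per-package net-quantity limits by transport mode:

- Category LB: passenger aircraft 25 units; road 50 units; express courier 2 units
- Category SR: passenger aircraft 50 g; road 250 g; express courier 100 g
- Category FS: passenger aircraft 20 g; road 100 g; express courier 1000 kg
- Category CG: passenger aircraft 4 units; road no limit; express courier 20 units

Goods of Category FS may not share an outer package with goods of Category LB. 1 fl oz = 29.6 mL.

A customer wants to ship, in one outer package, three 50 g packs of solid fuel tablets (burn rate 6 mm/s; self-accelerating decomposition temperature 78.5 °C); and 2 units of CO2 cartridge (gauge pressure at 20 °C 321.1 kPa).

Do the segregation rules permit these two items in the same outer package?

With burn rate 6 mm/s (> 1.8 mm/s), the solid fuel tablets fall in Category FS.
Gauge pressure at 20 °C 321.1 kPa meets the Category CG criterion (Compressed Gas), so the CO2 cartridge is Category CG.
No segregation rule bars Category FS with Category CG.

Yes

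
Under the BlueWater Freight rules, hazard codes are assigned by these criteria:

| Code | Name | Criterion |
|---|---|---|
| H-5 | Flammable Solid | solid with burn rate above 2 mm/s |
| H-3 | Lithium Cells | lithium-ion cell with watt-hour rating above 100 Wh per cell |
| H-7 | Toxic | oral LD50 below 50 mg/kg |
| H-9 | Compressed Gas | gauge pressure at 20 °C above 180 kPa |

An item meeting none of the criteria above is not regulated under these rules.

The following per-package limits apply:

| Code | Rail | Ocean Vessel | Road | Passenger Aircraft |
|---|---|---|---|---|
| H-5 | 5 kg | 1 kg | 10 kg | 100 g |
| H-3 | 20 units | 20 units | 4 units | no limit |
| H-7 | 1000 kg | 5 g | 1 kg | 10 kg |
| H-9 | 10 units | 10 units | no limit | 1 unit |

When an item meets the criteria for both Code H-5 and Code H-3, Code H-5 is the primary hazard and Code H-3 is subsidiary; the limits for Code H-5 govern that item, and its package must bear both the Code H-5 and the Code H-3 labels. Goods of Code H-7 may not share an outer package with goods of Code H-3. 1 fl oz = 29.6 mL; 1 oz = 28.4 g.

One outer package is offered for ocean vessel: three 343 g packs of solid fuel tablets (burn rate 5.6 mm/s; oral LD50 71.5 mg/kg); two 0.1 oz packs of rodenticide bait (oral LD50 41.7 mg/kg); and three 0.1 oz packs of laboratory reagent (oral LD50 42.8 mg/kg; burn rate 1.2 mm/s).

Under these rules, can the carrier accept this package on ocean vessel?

Solid fuel tablets: burn rate 5.6 mm/s > 2 mm/s → Code H-5 (Flammable Solid).
Rodenticide bait: oral LD50 41.7 mg/kg < 50 mg/kg → Code H-7 (Toxic).
The laboratory reagent has oral LD50 42.8 mg/kg, which is < 50 mg/kg, so it is Code H-7 (Toxic).
Code H-5 quantity: three 343 g packs = 1.029 kg.
That exceeds the Code H-5 ocean vessel limit of 1 kg.
Total Code H-7: (two 0.1 oz packs = 5.68 g) + (three 0.1 oz packs = 8.52 g) = 14.2 g.
That exceeds the Code H-7 ocean vessel limit of 5 g.
The segregation rule (Code H-7 with Code H-3) does not apply to Code H-5 with Code H-7.

No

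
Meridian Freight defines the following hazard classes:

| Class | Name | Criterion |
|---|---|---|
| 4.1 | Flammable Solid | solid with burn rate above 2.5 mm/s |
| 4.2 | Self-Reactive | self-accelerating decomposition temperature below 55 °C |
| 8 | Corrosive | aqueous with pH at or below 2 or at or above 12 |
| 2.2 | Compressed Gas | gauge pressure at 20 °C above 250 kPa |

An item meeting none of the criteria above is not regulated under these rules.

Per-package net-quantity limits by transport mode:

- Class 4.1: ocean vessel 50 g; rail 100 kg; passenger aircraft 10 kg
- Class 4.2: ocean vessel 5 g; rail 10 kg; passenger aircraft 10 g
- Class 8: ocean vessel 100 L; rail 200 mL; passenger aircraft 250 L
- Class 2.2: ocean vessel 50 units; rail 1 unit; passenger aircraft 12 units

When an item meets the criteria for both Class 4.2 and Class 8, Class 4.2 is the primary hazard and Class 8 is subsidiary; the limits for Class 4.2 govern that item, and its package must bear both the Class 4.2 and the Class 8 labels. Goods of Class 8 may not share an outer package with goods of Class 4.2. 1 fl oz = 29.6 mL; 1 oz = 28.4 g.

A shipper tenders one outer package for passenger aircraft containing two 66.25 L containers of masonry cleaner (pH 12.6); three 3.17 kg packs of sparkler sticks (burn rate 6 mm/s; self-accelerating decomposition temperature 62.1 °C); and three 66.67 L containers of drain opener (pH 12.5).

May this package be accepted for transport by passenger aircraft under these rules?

pH 12.6 meets the Class 8 criterion (Corrosive), so the masonry cleaner is Class 8.
Burn rate 6 mm/s meets the Class 4.1 criterion (Flammable Solid), so the sparkler sticks are Class 4.1.
pH 12.5 meets the Class 8 criterion (Corrosive), so the drain opener is Class 8.
Class 8 net quantity: (two 66.25 L containers = 132.5 L) + (three 66.67 L containers = 200.01 L) = 332.51 L.
332.51 L > 250 L (passenger aircraft limit, Class 8) — over the limit.
Class 4.1 quantity: three 3.17 kg packs = 9.51 kg.
9.51 kg is within the passenger aircraft limit of 10 kg for Class 4.1.
The segregation rule (Class 8 with Class 4.2) does not apply to Class 8 with Class 4.1.

No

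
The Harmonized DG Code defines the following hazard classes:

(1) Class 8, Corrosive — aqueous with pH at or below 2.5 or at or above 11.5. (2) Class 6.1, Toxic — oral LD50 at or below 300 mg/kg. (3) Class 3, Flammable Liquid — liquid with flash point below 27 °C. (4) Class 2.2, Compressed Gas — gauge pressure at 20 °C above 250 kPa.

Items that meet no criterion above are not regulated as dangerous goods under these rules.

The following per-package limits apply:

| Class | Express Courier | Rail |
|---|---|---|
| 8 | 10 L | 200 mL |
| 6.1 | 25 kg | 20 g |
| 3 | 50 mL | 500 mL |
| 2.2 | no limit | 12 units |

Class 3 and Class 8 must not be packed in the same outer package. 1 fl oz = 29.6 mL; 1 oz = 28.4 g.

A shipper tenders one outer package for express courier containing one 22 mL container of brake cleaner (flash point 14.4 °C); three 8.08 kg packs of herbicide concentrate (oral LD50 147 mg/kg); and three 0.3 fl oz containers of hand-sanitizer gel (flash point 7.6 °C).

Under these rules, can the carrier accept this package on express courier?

Flash point 14.4 °C meets the Class 3 criterion (Flammable Liquid), so the brake cleaner is Class 3.
Herbicide concentrate: oral LD50 147 mg/kg ≤ 300 mg/kg → Class 6.1 (Toxic).
Flash point 7.6 °C meets the Class 3 criterion (Flammable Liquid), so the hand-sanitizer gel is Class 3.
Class 3 net quantity: 22 mL + (three 0.3 fl oz containers = 26.64 mL) = 48.64 mL.
That is within the Class 3 express courier limit of 50 mL.
Class 6.1 quantity: three 8.08 kg packs = 24.24 kg.
24.24 kg is within the express courier limit of 25 kg for Class 6.1.
The segregation rule (Class 3 with Class 8) does not apply to Class 3 with Class 6.1.
Every hazard class is within its express courier limit and no segregation rule is violated.

Yes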